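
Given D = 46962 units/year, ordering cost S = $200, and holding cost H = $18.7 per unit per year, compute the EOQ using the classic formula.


Formula: EOQ = sqrt(2 * D * S / H)
Numerator: 2 * 46962 * 200 = 18784800
2DS/H = 18784800 / 18.7 = 1004534.8
EOQ = sqrt(1004534.8) = 1002.3 units

1002.3 units


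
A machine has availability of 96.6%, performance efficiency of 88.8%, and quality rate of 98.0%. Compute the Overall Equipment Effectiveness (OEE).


Formula: OEE = Availability * Performance * Quality / 10000
A * P = 96.6% * 88.8% / 100 = 85.78%
OEE = 85.78% * 98.0% / 100 = 84.1%

84.1%


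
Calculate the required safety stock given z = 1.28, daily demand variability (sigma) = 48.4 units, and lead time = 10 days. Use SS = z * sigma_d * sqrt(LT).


Formula: SS = z * sigma_d * sqrt(LT)
sqrt(LT) = sqrt(10) = 3.1623
SS = 1.28 * 48.4 * 3.1623
SS = 195.9 units

195.9 units


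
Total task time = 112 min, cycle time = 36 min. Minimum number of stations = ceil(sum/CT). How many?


Formula: N_min = ceil(Sum of Task Times / Cycle Time)
N_min = ceil(112 min / 36 min) = ceil(3.1111)
N_min = 4 stations

4


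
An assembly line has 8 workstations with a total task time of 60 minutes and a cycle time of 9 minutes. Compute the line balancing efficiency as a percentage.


Formula: Efficiency = Sum of Task Times / (N_stations * CT) * 100
Total station capacity = 8 stations * 9 min = 72 min
Efficiency = 60 / 72 * 100 = 83.3%

83.3%


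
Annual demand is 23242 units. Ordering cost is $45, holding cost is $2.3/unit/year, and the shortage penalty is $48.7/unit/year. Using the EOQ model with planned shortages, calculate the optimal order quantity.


Formula: EOQ* = sqrt(2DS/H) * sqrt((H+P)/P)
Base EOQ = sqrt(2*23242*45/2.3) = 953.66 units
Correction = sqrt((2.3+48.7)/48.7) = 1.02334
EOQ* = 953.66 * 1.02334 = 975.9 units

975.9 units


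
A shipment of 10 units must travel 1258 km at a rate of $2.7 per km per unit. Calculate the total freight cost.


TC = dist * cost * units = 1258 * 2.7 * 10 = $33966.00

$33966.00


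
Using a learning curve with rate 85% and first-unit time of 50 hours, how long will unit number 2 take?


Formula: T_n = T_1 * (learning_rate)^(log2(n)) where learning_rate = rate/100
Doublings = log2(2) = 1
T_n = 50 * 0.85^1
T_n = 50 * 0.85 = 42.5 hours

42.5 hours


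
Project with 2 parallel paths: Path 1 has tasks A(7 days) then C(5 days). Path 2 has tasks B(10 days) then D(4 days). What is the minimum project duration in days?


Path 1 = 7 + 5 = 12 days
Path 2 = 10 + 4 = 14 days
Duration = max(12, 14) = 14 days

14 days


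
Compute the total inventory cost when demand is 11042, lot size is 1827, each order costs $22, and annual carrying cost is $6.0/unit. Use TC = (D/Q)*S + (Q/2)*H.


TC = 11042/1827 * 22 + 1827/2 * 6.0

$5613.96


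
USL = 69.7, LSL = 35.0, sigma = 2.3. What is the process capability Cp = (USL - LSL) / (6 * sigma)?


Cp = (69.7 - 35.0) / (6 * 2.3)

2.51


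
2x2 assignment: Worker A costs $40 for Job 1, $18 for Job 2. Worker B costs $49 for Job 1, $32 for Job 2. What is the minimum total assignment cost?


Option 1: A->1 + B->2 = $40 + $32 = $72
Option 2: A->2 + B->1 = $18 + $49 = $67
Min cost = min($72, $67) = $67

$67


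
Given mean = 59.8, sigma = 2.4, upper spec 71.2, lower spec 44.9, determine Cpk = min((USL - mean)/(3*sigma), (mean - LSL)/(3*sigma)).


Cpu = (71.2 - 59.8) / (3 * 2.4) = 1.58
Cpl = (59.8 - 44.9) / (3 * 2.4) = 2.07
Cpk = min(1.58, 2.07) = 1.58

1.58


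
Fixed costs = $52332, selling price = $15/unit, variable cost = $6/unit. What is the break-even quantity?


Formula: BEQ = Fixed Costs / (Price - Variable Cost)
Contribution margin = $15 - $6 = $9/unit
BEQ = ceil($52332 / $9/unit) = ceil(5814.67) = 5815 units

5815 units


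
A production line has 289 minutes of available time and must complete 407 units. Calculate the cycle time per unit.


Formula: CT = Available Time / Number of Units
CT = 289 min / 407 units
CT = 0.71 min/unit

0.71 min/unit


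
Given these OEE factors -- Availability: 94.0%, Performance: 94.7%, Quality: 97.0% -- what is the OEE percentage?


Formula: OEE = Availability * Performance * Quality / 10000
A * P = 94.0% * 94.7% / 100 = 89.02%
OEE = 89.02% * 97.0% / 100 = 86.3%

86.3%


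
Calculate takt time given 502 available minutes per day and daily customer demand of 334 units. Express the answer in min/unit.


Formula: Takt Time = Available Production Time / Customer Demand
Takt = 502 min/day / 334 units/day
Takt = 1.5 min/unit

1.5 min/unit


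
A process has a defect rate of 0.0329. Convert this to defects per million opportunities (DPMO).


DPMO = defect_rate * 1000000 = 0.0329 * 1000000

32900


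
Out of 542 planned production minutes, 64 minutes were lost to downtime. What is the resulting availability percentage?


Formula: Availability = (Planned Time - Downtime) / Planned Time * 100
Uptime = 542 - 64 = 478 min
Availability = 478 / 542 * 100 = 88.2%

88.2%


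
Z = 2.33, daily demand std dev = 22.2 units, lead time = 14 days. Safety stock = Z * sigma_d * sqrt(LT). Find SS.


Formula: SS = z * sigma_d * sqrt(LT)
sqrt(LT) = sqrt(14) = 3.7417
SS = 2.33 * 22.2 * 3.7417
SS = 193.5 units

193.5 units


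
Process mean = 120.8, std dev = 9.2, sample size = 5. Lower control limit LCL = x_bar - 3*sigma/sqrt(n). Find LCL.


LCL = 120.8 - 3 * 9.2 / sqrt(5)

108.46


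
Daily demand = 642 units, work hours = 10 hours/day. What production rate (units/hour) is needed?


Formula: Production Rate = Daily Demand / Available Hours
Rate = 642 units/day / 10 hours/day
Rate = 64.2 units/hour

64.2 units/hour


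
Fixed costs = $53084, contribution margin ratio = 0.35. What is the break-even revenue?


Formula: BER = Fixed Costs / Contribution Margin Ratio
BER = $53084 / 0.35
BER = $151668.57 (to the nearest cent)

$151668.57


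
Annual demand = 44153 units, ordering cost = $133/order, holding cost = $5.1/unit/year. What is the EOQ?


Formula: EOQ = sqrt(2 * D * S / H)
Numerator: 2 * 44153 * 133 = 11744698
2DS/H = 11744698 / 5.1 = 2302882.0
EOQ = sqrt(2302882.0) = 1517.5 units

1517.5 units


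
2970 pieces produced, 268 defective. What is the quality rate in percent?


Formula: Quality Rate = Good Pieces / Total Pieces * 100
Good pieces = 2970 - 268 = 2702
QR = 2702 / 2970 * 100 = 91.0%

91.0%


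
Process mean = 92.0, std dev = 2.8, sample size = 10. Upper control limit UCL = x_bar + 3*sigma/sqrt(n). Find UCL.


UCL = 92.0 + 3 * 2.8 / sqrt(10)

94.66


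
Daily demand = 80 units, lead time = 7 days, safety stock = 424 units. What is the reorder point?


Formula: ROP = (Daily Demand * Lead Time) + Safety Stock
Demand during lead time = 80 * 7 = 560 units
ROP = 560 + 424 = 984 units

984 units


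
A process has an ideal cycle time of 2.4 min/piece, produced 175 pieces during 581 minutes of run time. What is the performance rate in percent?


Formula: Performance = (Ideal CT * Total Count) / Run Time * 100
Ideal output time = 2.4 * 175 = 420.0 min
Performance = 420.0 / 581 * 100 = 72.3%

72.3%


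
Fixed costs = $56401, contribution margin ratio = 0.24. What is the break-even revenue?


Formula: BER = Fixed Costs / Contribution Margin Ratio
BER = $56401 / 0.24
BER = $235004.17 (to the nearest cent)

$235004.17


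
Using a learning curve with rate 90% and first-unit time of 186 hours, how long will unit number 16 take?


Formula: T_n = T_1 * (learning_rate)^(log2(n)) where learning_rate = rate/100
Doublings = log2(16) = 4
T_n = 186 * 0.9^4
T_n = 186 * 0.6561 = 122.0 hours

122.0 hours


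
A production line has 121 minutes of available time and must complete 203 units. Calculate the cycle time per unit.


Formula: CT = Available Time / Number of Units
CT = 121 min / 203 units
CT = 0.6 min/unit

0.6 min/unit


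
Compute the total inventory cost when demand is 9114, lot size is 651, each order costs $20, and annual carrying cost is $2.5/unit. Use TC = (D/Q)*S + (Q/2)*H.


TC = 9114/651 * 20 + 651/2 * 2.5

$1093.75


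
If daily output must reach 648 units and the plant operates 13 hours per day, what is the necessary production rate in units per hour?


Formula: Production Rate = Daily Demand / Available Hours
Rate = 648 units/day / 13 hours/day
Rate = 49.8 units/hour

49.8 units/hour


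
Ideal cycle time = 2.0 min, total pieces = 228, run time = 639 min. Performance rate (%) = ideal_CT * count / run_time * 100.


Formula: Performance = (Ideal CT * Total Count) / Run Time * 100
Ideal output time = 2.0 * 228 = 456.0 min
Performance = 456.0 / 639 * 100 = 71.4%

71.4%


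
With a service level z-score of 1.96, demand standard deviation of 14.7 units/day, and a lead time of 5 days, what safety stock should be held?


Formula: SS = z * sigma_d * sqrt(LT)
sqrt(LT) = sqrt(5) = 2.2361
SS = 1.96 * 14.7 * 2.2361
SS = 64.4 units

64.4 units


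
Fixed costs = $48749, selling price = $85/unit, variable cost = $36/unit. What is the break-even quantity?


Formula: BEQ = Fixed Costs / (Price - Variable Cost)
Contribution margin = $85 - $36 = $49/unit
BEQ = ceil($48749 / $49/unit) = ceil(994.88) = 995 units

995 units


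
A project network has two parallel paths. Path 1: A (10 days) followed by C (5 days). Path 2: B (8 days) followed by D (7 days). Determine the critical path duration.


Path 1 = 10 + 5 = 15 days
Path 2 = 8 + 7 = 15 days
Duration = max(15, 15) = 15 days

15 days


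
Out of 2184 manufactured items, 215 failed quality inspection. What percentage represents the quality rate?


Formula: Quality Rate = Good Pieces / Total Pieces * 100
Good pieces = 2184 - 215 = 1969
QR = 1969 / 2184 * 100 = 90.2%

90.2%


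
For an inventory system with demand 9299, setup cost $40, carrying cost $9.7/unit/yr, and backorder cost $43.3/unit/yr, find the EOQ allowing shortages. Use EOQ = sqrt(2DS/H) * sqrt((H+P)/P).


Formula: EOQ* = sqrt(2DS/H) * sqrt((H+P)/P)
Base EOQ = sqrt(2*9299*40/9.7) = 276.93 units
Correction = sqrt((9.7+43.3)/43.3) = 1.10635
EOQ* = 276.93 * 1.10635 = 306.4 units

306.4 units


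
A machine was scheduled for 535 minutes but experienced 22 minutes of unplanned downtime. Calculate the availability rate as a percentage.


Formula: Availability = (Planned Time - Downtime) / Planned Time * 100
Uptime = 535 - 22 = 513 min
Availability = 513 / 535 * 100 = 95.9%

95.9%


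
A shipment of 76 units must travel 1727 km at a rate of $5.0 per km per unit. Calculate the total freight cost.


TC = dist * cost * units = 1727 * 5.0 * 76 = $656260.00

$656260.00


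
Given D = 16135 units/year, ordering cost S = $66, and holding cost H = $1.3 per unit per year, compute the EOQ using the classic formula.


Formula: EOQ = sqrt(2 * D * S / H)
Numerator: 2 * 16135 * 66 = 2129820
2DS/H = 2129820 / 1.3 = 1638323.1
EOQ = sqrt(1638323.1) = 1280.0 units

1280.0 units


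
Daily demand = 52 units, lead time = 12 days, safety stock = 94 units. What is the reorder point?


Formula: ROP = (Daily Demand * Lead Time) + Safety Stock
Demand during lead time = 52 * 12 = 624 units
ROP = 624 + 94 = 718 units

718 units


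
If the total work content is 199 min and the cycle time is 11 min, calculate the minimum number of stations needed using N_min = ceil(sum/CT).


Formula: N_min = ceil(Sum of Task Times / Cycle Time)
N_min = ceil(199 min / 11 min) = ceil(18.0909)
N_min = 19 stations

19


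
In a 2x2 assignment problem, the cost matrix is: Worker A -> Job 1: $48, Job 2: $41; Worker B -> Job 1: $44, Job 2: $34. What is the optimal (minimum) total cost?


Option 1: A->1 + B->2 = $48 + $34 = $82
Option 2: A->2 + B->1 = $41 + $44 = $85
Min cost = min($82, $85) = $82

$82


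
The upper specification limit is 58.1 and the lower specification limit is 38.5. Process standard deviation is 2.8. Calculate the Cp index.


Cp = (58.1 - 38.5) / (6 * 2.8)

1.17


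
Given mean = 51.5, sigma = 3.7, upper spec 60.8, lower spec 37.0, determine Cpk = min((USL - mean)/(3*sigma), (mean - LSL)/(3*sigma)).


Cpu = (60.8 - 51.5) / (3 * 3.7) = 0.84
Cpl = (51.5 - 37.0) / (3 * 3.7) = 1.31
Cpk = min(0.84, 1.31) = 0.84

0.84


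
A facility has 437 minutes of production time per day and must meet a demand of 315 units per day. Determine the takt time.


Formula: Takt Time = Available Production Time / Customer Demand
Takt = 437 min/day / 315 units/day
Takt = 1.39 min/unit

1.39 min/unit


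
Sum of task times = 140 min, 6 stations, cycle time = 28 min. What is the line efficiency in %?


Formula: Efficiency = Sum of Task Times / (N_stations * CT) * 100
Total station capacity = 6 stations * 28 min = 168 min
Efficiency = 140 / 168 * 100 = 83.3%

83.3%


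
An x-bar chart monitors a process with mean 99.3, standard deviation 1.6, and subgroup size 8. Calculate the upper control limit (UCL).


UCL = 99.3 + 3 * 1.6 / sqrt(8)

101.0


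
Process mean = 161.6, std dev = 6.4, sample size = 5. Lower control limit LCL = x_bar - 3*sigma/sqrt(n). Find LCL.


LCL = 161.6 - 3 * 6.4 / sqrt(5)

153.01


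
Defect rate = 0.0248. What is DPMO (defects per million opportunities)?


DPMO = defect_rate * 1000000 = 0.0248 * 1000000

24800


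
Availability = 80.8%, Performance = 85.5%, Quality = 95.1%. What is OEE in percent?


Formula: OEE = Availability * Performance * Quality / 10000
A * P = 80.8% * 85.5% / 100 = 69.08%
OEE = 69.08% * 95.1% / 100 = 65.7%

65.7%


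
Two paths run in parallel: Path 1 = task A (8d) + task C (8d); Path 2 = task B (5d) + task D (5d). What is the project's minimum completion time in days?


Path 1 = 8 + 8 = 16 days
Path 2 = 5 + 5 = 10 days
Duration = max(16, 10) = 16 days

16 days


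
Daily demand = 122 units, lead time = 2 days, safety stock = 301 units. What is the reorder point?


Formula: ROP = (Daily Demand * Lead Time) + Safety Stock
Demand during lead time = 122 * 2 = 244 units
ROP = 244 + 301 = 545 units

545 units


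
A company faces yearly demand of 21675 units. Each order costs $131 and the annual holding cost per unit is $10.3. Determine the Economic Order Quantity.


Formula: EOQ = sqrt(2 * D * S / H)
Numerator: 2 * 21675 * 131 = 5678850
2DS/H = 5678850 / 10.3 = 551344.7
EOQ = sqrt(551344.7) = 742.5 units

742.5 units


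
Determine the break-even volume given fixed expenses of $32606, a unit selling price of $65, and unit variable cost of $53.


Formula: BEQ = Fixed Costs / (Price - Variable Cost)
Contribution margin = $65 - $53 = $12/unit
BEQ = ceil($32606 / $12/unit) = ceil(2717.17) = 2718 units

2718 units


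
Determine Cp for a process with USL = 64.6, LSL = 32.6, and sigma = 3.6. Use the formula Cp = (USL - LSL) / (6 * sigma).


Cp = (64.6 - 32.6) / (6 * 3.6)

1.48


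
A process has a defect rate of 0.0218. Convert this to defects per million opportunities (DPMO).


DPMO = defect_rate * 1000000 = 0.0218 * 1000000

21800


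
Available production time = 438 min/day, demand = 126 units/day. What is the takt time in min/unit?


Formula: Takt Time = Available Production Time / Customer Demand
Takt = 438 min/day / 126 units/day
Takt = 3.48 min/unit

3.48 min/unit


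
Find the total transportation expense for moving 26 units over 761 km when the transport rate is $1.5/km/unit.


TC = dist * cost * units = 761 * 1.5 * 26 = $29679.00

$29679.00


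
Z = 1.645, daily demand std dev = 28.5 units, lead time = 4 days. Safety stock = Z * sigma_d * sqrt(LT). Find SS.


Formula: SS = z * sigma_d * sqrt(LT)
sqrt(LT) = sqrt(4) = 2.0
SS = 1.645 * 28.5 * 2.0
SS = 93.8 units

93.8 units


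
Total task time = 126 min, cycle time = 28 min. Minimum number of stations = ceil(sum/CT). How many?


Formula: N_min = ceil(Sum of Task Times / Cycle Time)
N_min = ceil(126 min / 28 min) = ceil(4.5)
N_min = 5 stations

5


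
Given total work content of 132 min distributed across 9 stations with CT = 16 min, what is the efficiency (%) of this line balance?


Formula: Efficiency = Sum of Task Times / (N_stations * CT) * 100
Total station capacity = 9 stations * 16 min = 144 min
Efficiency = 132 / 144 * 100 = 91.7%

91.7%


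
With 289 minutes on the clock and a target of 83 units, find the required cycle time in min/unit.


Formula: CT = Available Time / Number of Units
CT = 289 min / 83 units
CT = 3.48 min/unit

3.48 min/unit


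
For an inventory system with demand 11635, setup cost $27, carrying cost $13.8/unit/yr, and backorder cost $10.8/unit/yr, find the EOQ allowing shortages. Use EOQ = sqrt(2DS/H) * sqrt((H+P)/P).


Formula: EOQ* = sqrt(2DS/H) * sqrt((H+P)/P)
Base EOQ = sqrt(2*11635*27/13.8) = 213.37 units
Correction = sqrt((13.8+10.8)/10.8) = 1.50923
EOQ* = 213.37 * 1.50923 = 322.0 units

322.0 units


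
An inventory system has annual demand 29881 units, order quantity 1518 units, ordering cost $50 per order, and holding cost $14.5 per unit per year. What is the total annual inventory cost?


TC = 29881/1518 * 50 + 1518/2 * 14.5

$11989.72


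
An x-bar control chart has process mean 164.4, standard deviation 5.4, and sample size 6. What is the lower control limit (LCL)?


LCL = 164.4 - 3 * 5.4 / sqrt(6)

157.79


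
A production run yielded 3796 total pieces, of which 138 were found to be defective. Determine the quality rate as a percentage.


Formula: Quality Rate = Good Pieces / Total Pieces * 100
Good pieces = 3796 - 138 = 3658
QR = 3658 / 3796 * 100 = 96.4%

96.4%


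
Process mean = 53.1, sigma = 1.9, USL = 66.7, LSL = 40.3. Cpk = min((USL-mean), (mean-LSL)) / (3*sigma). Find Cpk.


Cpu = (66.7 - 53.1) / (3 * 1.9) = 2.39
Cpl = (53.1 - 40.3) / (3 * 1.9) = 2.25
Cpk = min(2.39, 2.25) = 2.25

2.25


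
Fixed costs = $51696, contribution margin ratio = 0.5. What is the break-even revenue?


Formula: BER = Fixed Costs / Contribution Margin Ratio
BER = $51696 / 0.5
BER = $103392.00 (to the nearest cent)

$103392.00


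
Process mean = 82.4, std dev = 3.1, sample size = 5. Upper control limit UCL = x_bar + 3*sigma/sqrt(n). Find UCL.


UCL = 82.4 + 3 * 3.1 / sqrt(5)

86.56


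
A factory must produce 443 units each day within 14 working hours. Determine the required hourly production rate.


Formula: Production Rate = Daily Demand / Available Hours
Rate = 443 units/day / 14 hours/day
Rate = 31.6 units/hour

31.6 units/hour


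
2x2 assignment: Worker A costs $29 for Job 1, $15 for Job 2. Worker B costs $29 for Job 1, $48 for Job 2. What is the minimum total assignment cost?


Option 1: A->1 + B->2 = $29 + $48 = $77
Option 2: A->2 + B->1 = $15 + $29 = $44
Min cost = min($77, $44) = $44

$44


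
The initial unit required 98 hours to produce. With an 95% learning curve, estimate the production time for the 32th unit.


Formula: T_n = T_1 * (learning_rate)^(log2(n)) where learning_rate = rate/100
Doublings = log2(32) = 5
T_n = 98 * 0.95^5
T_n = 98 * 0.7738 = 75.8 hours

75.8 hours


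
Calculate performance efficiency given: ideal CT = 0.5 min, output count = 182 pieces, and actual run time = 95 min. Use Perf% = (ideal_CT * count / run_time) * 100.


Formula: Performance = (Ideal CT * Total Count) / Run Time * 100
Ideal output time = 0.5 * 182 = 91.0 min
Performance = 91.0 / 95 * 100 = 95.8%

95.8%


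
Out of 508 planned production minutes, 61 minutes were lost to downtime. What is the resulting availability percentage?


Formula: Availability = (Planned Time - Downtime) / Planned Time * 100
Uptime = 508 - 61 = 447 min
Availability = 447 / 508 * 100 = 88.0%

88.0%


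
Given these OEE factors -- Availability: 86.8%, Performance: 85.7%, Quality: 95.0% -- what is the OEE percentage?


Formula: OEE = Availability * Performance * Quality / 10000
A * P = 86.8% * 85.7% / 100 = 74.39%
OEE = 74.39% * 95.0% / 100 = 70.7%

70.7%


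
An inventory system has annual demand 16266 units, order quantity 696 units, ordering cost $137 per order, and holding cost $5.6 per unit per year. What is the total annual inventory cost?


TC = 16266/696 * 137 + 696/2 * 5.6

$5150.58


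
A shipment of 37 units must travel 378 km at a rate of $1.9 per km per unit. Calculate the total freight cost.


TC = dist * cost * units = 378 * 1.9 * 37 = $26573.40

$26573.40


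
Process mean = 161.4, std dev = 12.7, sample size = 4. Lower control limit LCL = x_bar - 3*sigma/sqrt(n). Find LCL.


LCL = 161.4 - 3 * 12.7 / sqrt(4)

142.35


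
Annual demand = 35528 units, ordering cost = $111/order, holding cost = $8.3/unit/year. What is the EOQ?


Formula: EOQ = sqrt(2 * D * S / H)
Numerator: 2 * 35528 * 111 = 7887216
2DS/H = 7887216 / 8.3 = 950267.0
EOQ = sqrt(950267.0) = 974.8 units

974.8 units


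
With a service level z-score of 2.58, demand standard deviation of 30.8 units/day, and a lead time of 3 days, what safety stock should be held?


Formula: SS = z * sigma_d * sqrt(LT)
sqrt(LT) = sqrt(3) = 1.7321
SS = 2.58 * 30.8 * 1.7321
SS = 137.6 units

137.6 units


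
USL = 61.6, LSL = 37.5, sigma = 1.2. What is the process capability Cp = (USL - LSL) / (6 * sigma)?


Cp = (61.6 - 37.5) / (6 * 1.2)

3.35


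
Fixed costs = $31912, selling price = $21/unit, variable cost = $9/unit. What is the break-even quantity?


Formula: BEQ = Fixed Costs / (Price - Variable Cost)
Contribution margin = $21 - $9 = $12/unit
BEQ = ceil($31912 / $12/unit) = ceil(2659.33) = 2660 units

2660 units


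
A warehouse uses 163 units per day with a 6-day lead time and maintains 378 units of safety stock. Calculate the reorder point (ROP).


Formula: ROP = (Daily Demand * Lead Time) + Safety Stock
Demand during lead time = 163 * 6 = 978 units
ROP = 978 + 378 = 1356 units

1356 units


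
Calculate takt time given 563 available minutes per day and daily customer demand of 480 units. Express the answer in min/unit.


Formula: Takt Time = Available Production Time / Customer Demand
Takt = 563 min/day / 480 units/day
Takt = 1.17 min/unit

1.17 min/unit


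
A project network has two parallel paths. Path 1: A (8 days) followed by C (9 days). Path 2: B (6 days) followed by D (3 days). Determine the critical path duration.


Path 1 = 8 + 9 = 17 days
Path 2 = 6 + 3 = 9 days
Duration = max(17, 9) = 17 days

17 days


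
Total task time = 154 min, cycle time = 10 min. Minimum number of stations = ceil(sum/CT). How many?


Formula: N_min = ceil(Sum of Task Times / Cycle Time)
N_min = ceil(154 min / 10 min) = ceil(15.4)
N_min = 16 stations

16


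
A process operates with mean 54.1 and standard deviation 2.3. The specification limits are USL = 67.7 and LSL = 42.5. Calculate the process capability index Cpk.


Cpu = (67.7 - 54.1) / (3 * 2.3) = 1.97
Cpl = (54.1 - 42.5) / (3 * 2.3) = 1.68
Cpk = min(1.97, 1.68) = 1.68

1.68


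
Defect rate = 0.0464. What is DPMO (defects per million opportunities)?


DPMO = defect_rate * 1000000 = 0.0464 * 1000000

46400


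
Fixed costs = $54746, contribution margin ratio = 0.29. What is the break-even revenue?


Formula: BER = Fixed Costs / Contribution Margin Ratio
BER = $54746 / 0.29
BER = $188779.31 (to the nearest cent)

$188779.31


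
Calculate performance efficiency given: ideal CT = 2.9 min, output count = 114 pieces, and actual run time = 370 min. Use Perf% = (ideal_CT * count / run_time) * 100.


Formula: Performance = (Ideal CT * Total Count) / Run Time * 100
Ideal output time = 2.9 * 114 = 330.6 min
Performance = 330.6 / 370 * 100 = 89.4%

89.4%


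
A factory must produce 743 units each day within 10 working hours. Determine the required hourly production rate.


Formula: Production Rate = Daily Demand / Available Hours
Rate = 743 units/day / 10 hours/day
Rate = 74.3 units/hour

74.3 units/hour


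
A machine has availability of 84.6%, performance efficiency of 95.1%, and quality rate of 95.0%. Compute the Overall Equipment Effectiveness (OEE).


Formula: OEE = Availability * Performance * Quality / 10000
A * P = 84.6% * 95.1% / 100 = 80.45%
OEE = 80.45% * 95.0% / 100 = 76.4%

76.4%


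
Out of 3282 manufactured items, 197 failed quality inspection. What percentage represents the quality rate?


Formula: Quality Rate = Good Pieces / Total Pieces * 100
Good pieces = 3282 - 197 = 3085
QR = 3085 / 3282 * 100 = 94.0%

94.0%


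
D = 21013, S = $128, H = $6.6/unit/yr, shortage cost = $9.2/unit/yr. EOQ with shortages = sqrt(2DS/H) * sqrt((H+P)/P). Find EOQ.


Formula: EOQ* = sqrt(2DS/H) * sqrt((H+P)/P)
Base EOQ = sqrt(2*21013*128/6.6) = 902.8 units
Correction = sqrt((6.6+9.2)/9.2) = 1.31049
EOQ* = 902.8 * 1.31049 = 1183.1 units

1183.1 units


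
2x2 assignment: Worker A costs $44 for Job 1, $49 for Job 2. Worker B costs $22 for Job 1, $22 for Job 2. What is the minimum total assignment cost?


Option 1: A->1 + B->2 = $44 + $22 = $66
Option 2: A->2 + B->1 = $49 + $22 = $71
Min cost = min($66, $71) = $66

$66


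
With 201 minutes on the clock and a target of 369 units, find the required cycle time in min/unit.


Formula: CT = Available Time / Number of Units
CT = 201 min / 369 units
CT = 0.54 min/unit

0.54 min/unit


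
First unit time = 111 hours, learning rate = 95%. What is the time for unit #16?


Formula: T_n = T_1 * (learning_rate)^(log2(n)) where learning_rate = rate/100
Doublings = log2(16) = 4
T_n = 111 * 0.95^4
T_n = 111 * 0.8145 = 90.4 hours

90.4 hours


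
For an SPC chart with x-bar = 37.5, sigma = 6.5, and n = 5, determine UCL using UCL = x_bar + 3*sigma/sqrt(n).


UCL = 37.5 + 3 * 6.5 / sqrt(5)

46.22


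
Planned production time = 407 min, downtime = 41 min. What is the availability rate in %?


Formula: Availability = (Planned Time - Downtime) / Planned Time * 100
Uptime = 407 - 41 = 366 min
Availability = 366 / 407 * 100 = 89.9%

89.9%


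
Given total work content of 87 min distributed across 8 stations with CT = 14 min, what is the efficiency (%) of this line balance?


Formula: Efficiency = Sum of Task Times / (N_stations * CT) * 100
Total station capacity = 8 stations * 14 min = 112 min
Efficiency = 87 / 112 * 100 = 77.7%

77.7%


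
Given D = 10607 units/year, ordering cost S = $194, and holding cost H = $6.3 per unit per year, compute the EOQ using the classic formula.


Formula: EOQ = sqrt(2 * D * S / H)
Numerator: 2 * 10607 * 194 = 4115516
2DS/H = 4115516 / 6.3 = 653256.5
EOQ = sqrt(653256.5) = 808.2 units

808.2 units


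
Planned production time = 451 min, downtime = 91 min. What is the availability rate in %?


Formula: Availability = (Planned Time - Downtime) / Planned Time * 100
Uptime = 451 - 91 = 360 min
Availability = 360 / 451 * 100 = 79.8%

79.8%


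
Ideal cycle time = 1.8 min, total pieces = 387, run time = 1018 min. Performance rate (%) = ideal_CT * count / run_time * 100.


Formula: Performance = (Ideal CT * Total Count) / Run Time * 100
Ideal output time = 1.8 * 387 = 696.6 min
Performance = 696.6 / 1018 * 100 = 68.4%

68.4%


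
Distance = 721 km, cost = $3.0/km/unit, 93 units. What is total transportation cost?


TC = dist * cost * units = 721 * 3.0 * 93 = $201159.00

$201159.00


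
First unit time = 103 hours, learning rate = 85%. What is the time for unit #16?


Formula: T_n = T_1 * (learning_rate)^(log2(n)) where learning_rate = rate/100
Doublings = log2(16) = 4
T_n = 103 * 0.85^4
T_n = 103 * 0.522 = 53.8 hours

53.8 hours


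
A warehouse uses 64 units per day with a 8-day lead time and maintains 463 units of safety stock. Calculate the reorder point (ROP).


Formula: ROP = (Daily Demand * Lead Time) + Safety Stock
Demand during lead time = 64 * 8 = 512 units
ROP = 512 + 463 = 975 units

975 units


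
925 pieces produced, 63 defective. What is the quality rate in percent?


Formula: Quality Rate = Good Pieces / Total Pieces * 100
Good pieces = 925 - 63 = 862
QR = 862 / 925 * 100 = 93.2%

93.2%


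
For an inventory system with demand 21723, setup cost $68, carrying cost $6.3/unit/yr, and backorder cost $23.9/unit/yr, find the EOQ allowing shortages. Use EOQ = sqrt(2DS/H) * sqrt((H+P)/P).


Formula: EOQ* = sqrt(2DS/H) * sqrt((H+P)/P)
Base EOQ = sqrt(2*21723*68/6.3) = 684.79 units
Correction = sqrt((6.3+23.9)/23.9) = 1.1241
EOQ* = 684.79 * 1.1241 = 769.8 units

769.8 units


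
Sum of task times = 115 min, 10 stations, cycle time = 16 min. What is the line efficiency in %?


Formula: Efficiency = Sum of Task Times / (N_stations * CT) * 100
Total station capacity = 10 stations * 16 min = 160 min
Efficiency = 115 / 160 * 100 = 71.9%

71.9%


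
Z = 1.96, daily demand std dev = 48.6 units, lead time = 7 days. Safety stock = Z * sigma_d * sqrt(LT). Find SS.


Formula: SS = z * sigma_d * sqrt(LT)
sqrt(LT) = sqrt(7) = 2.6458
SS = 1.96 * 48.6 * 2.6458
SS = 252.0 units

252.0 units


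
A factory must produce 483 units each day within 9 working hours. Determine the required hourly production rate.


Formula: Production Rate = Daily Demand / Available Hours
Rate = 483 units/day / 9 hours/day
Rate = 53.7 units/hour

53.7 units/hour


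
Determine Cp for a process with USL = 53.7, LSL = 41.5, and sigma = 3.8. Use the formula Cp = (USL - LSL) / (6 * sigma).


Cp = (53.7 - 41.5) / (6 * 3.8)

0.54


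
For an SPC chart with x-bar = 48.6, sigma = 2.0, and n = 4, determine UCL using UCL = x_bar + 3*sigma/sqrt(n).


UCL = 48.6 + 3 * 2.0 / sqrt(4)

51.6


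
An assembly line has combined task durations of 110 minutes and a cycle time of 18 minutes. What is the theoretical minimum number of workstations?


Formula: N_min = ceil(Sum of Task Times / Cycle Time)
N_min = ceil(110 min / 18 min) = ceil(6.1111)
N_min = 7 stations

7


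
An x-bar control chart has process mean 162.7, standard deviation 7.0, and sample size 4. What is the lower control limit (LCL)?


LCL = 162.7 - 3 * 7.0 / sqrt(4)

152.2


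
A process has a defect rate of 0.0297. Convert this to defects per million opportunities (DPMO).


DPMO = defect_rate * 1000000 = 0.0297 * 1000000

29700


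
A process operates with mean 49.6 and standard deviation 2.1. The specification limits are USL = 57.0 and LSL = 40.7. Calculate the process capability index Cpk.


Cpu = (57.0 - 49.6) / (3 * 2.1) = 1.17
Cpl = (49.6 - 40.7) / (3 * 2.1) = 1.41
Cpk = min(1.17, 1.41) = 1.17

1.17


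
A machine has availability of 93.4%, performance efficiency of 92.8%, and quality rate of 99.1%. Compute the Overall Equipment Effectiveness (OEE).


Formula: OEE = Availability * Performance * Quality / 10000
A * P = 93.4% * 92.8% / 100 = 86.68%
OEE = 86.68% * 99.1% / 100 = 85.9%

85.9%


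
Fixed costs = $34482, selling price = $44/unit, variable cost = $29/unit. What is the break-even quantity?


Formula: BEQ = Fixed Costs / (Price - Variable Cost)
Contribution margin = $44 - $29 = $15/unit
BEQ = ceil($34482 / $15/unit) = ceil(2298.8) = 2299 units

2299 units


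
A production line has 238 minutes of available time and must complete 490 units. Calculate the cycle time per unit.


Formula: CT = Available Time / Number of Units
CT = 238 min / 490 units
CT = 0.49 min/unit

0.49 min/unit


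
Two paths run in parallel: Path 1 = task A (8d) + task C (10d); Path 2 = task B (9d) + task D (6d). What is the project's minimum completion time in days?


Path 1 = 8 + 10 = 18 days
Path 2 = 9 + 6 = 15 days
Duration = max(18, 15) = 18 days

18 days


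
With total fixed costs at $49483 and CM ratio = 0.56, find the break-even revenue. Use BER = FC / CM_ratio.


Formula: BER = Fixed Costs / Contribution Margin Ratio
BER = $49483 / 0.56
BER = $88362.50 (to the nearest cent)

$88362.50


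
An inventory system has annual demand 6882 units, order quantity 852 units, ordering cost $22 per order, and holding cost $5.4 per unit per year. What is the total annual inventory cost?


TC = 6882/852 * 22 + 852/2 * 5.4

$2478.10


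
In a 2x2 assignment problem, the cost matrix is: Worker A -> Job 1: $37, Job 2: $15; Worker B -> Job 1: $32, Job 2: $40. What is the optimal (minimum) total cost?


Option 1: A->1 + B->2 = $37 + $40 = $77
Option 2: A->2 + B->1 = $15 + $32 = $47
Min cost = min($77, $47) = $47

$47


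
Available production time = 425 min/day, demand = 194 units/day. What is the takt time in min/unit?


Formula: Takt Time = Available Production Time / Customer Demand
Takt = 425 min/day / 194 units/day
Takt = 2.19 min/unit

2.19 min/unit


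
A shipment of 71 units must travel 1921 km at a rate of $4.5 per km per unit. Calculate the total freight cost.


TC = dist * cost * units = 1921 * 4.5 * 71 = $613759.50

$613759.50


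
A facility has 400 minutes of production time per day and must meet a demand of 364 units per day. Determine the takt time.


Formula: Takt Time = Available Production Time / Customer Demand
Takt = 400 min/day / 364 units/day
Takt = 1.1 min/unit

1.1 min/unit


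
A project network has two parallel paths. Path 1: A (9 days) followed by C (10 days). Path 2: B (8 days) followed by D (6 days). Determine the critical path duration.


Path 1 = 9 + 10 = 19 days
Path 2 = 8 + 6 = 14 days
Duration = max(19, 14) = 19 days

19 days


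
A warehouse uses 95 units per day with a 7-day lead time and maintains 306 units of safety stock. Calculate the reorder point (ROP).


Formula: ROP = (Daily Demand * Lead Time) + Safety Stock
Demand during lead time = 95 * 7 = 665 units
ROP = 665 + 306 = 971 units

971 units


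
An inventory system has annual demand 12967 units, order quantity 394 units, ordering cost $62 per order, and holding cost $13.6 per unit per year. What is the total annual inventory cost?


TC = 12967/394 * 62 + 394/2 * 13.6

$4719.69


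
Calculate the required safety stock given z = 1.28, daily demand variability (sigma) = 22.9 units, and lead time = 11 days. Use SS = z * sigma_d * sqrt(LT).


Formula: SS = z * sigma_d * sqrt(LT)
sqrt(LT) = sqrt(11) = 3.3166
SS = 1.28 * 22.9 * 3.3166
SS = 97.2 units

97.2 units


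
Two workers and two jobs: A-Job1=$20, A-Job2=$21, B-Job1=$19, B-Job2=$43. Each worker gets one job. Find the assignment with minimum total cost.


Option 1: A->1 + B->2 = $20 + $43 = $63
Option 2: A->2 + B->1 = $21 + $19 = $40
Min cost = min($63, $40) = $40

$40


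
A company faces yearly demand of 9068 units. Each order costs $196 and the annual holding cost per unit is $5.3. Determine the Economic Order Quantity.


Formula: EOQ = sqrt(2 * D * S / H)
Numerator: 2 * 9068 * 196 = 3554656
2DS/H = 3554656 / 5.3 = 670689.8
EOQ = sqrt(670689.8) = 819.0 units

819.0 units


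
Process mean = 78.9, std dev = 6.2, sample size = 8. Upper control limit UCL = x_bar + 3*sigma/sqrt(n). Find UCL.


UCL = 78.9 + 3 * 6.2 / sqrt(8)

85.48


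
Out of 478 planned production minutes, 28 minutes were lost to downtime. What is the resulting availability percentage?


Formula: Availability = (Planned Time - Downtime) / Planned Time * 100
Uptime = 478 - 28 = 450 min
Availability = 450 / 478 * 100 = 94.1%

94.1%


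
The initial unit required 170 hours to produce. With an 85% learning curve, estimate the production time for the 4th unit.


Formula: T_n = T_1 * (learning_rate)^(log2(n)) where learning_rate = rate/100
Doublings = log2(4) = 2
T_n = 170 * 0.85^2
T_n = 170 * 0.7225 = 122.8 hours

122.8 hours


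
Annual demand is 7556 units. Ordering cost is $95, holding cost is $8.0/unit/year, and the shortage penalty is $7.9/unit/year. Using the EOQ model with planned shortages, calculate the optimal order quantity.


Formula: EOQ* = sqrt(2DS/H) * sqrt((H+P)/P)
Base EOQ = sqrt(2*7556*95/8.0) = 423.62 units
Correction = sqrt((8.0+7.9)/7.9) = 1.41868
EOQ* = 423.62 * 1.41868 = 601.0 units

601.0 units


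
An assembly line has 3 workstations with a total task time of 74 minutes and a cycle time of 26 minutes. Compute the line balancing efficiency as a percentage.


Formula: Efficiency = Sum of Task Times / (N_stations * CT) * 100
Total station capacity = 3 stations * 26 min = 78 min
Efficiency = 74 / 78 * 100 = 94.9%

94.9%


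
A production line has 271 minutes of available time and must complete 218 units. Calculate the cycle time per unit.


Formula: CT = Available Time / Number of Units
CT = 271 min / 218 units
CT = 1.24 min/unit

1.24 min/unit


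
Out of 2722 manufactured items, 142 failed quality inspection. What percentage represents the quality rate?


Formula: Quality Rate = Good Pieces / Total Pieces * 100
Good pieces = 2722 - 142 = 2580
QR = 2580 / 2722 * 100 = 94.8%

94.8%


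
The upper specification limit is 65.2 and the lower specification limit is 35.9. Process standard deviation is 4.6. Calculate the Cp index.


Cp = (65.2 - 35.9) / (6 * 4.6)

1.06


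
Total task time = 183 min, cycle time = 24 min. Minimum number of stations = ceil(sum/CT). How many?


Formula: N_min = ceil(Sum of Task Times / Cycle Time)
N_min = ceil(183 min / 24 min) = ceil(7.625)
N_min = 8 stations

8


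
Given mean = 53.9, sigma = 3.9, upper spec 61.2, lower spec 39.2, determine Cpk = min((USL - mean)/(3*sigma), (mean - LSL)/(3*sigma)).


Cpu = (61.2 - 53.9) / (3 * 3.9) = 0.62
Cpl = (53.9 - 39.2) / (3 * 3.9) = 1.26
Cpk = min(0.62, 1.26) = 0.62

0.62


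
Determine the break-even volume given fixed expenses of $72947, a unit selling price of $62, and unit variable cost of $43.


Formula: BEQ = Fixed Costs / (Price - Variable Cost)
Contribution margin = $62 - $43 = $19/unit
BEQ = ceil($72947 / $19/unit) = ceil(3839.32) = 3840 units

3840 units


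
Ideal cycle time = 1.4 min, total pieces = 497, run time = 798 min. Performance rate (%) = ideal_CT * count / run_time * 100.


Formula: Performance = (Ideal CT * Total Count) / Run Time * 100
Ideal output time = 1.4 * 497 = 695.8 min
Performance = 695.8 / 798 * 100 = 87.2%

87.2%


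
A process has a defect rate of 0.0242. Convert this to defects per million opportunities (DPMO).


DPMO = defect_rate * 1000000 = 0.0242 * 1000000

24200


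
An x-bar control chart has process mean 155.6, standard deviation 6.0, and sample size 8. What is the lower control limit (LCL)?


LCL = 155.6 - 3 * 6.0 / sqrt(8)

149.24


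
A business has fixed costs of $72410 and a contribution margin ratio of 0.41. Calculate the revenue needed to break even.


Formula: BER = Fixed Costs / Contribution Margin Ratio
BER = $72410 / 0.41
BER = $176609.76 (to the nearest cent)

$176609.76


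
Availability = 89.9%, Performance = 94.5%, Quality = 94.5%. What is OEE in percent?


Formula: OEE = Availability * Performance * Quality / 10000
A * P = 89.9% * 94.5% / 100 = 84.96%
OEE = 84.96% * 94.5% / 100 = 80.3%

80.3%


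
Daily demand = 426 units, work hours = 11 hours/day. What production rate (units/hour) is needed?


Formula: Production Rate = Daily Demand / Available Hours
Rate = 426 units/day / 11 hours/day
Rate = 38.7 units/hour

38.7 units/hour


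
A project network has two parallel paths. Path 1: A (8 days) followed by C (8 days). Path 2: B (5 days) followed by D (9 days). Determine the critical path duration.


Path 1 = 8 + 8 = 16 days
Path 2 = 5 + 9 = 14 days
Duration = max(16, 14) = 16 days

16 days


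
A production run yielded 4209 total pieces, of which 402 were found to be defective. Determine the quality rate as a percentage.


Formula: Quality Rate = Good Pieces / Total Pieces * 100
Good pieces = 4209 - 402 = 3807
QR = 3807 / 4209 * 100 = 90.4%

90.4%


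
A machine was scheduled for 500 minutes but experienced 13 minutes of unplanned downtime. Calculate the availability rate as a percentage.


Formula: Availability = (Planned Time - Downtime) / Planned Time * 100
Uptime = 500 - 13 = 487 min
Availability = 487 / 500 * 100 = 97.4%

97.4%


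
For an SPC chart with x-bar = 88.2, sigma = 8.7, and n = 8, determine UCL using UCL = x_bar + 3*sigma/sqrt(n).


UCL = 88.2 + 3 * 8.7 / sqrt(8)

97.43
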